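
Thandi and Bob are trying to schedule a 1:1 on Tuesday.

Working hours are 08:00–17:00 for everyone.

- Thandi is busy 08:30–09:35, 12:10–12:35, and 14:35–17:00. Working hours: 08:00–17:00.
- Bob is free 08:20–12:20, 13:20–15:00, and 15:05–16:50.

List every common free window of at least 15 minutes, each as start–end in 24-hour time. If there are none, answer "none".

Thandi free within 08:00–17:00: 08:00–08:30, 09:35–12:10, 12:35–14:35.
Thandi ∩ Bob: 08:20–08:30, 09:35–12:10, 13:20–14:35.
Windows ≥ 15 min: 09:35–12:10, 13:20–14:35.

09:35–12:10, 13:20–14:35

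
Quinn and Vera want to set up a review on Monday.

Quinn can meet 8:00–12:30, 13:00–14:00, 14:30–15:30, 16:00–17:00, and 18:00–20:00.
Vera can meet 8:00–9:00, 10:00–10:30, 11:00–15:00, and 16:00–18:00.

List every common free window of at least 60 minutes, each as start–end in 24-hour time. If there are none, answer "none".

08:00–09:00, 11:00–12:30, 13:00–14:00, 16:00–17:00

Quinn ∩ Vera: 08:00–09:00, 10:00–10:30, 11:00–12:30, 13:00–14:00, 14:30–15:00, 16:00–17:00.
Windows ≥ 60 min: 08:00–09:00, 11:00–12:30, 13:00–14:00, 16:00–17:00.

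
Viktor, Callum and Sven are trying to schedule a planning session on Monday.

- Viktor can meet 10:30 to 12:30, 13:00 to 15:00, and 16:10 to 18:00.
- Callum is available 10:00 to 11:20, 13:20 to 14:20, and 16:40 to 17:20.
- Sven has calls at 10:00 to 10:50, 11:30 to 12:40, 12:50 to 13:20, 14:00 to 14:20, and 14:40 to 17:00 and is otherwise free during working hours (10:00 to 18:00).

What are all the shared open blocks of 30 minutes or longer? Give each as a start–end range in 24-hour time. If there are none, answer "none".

10:50–11:20, 13:20–14:00

Sven free within 10:00–18:00: 10:50–11:30, 12:40–12:50, 13:20–14:00, 14:20–14:40, 17:00–18:00.
Viktor ∩ Callum: 10:30–11:20, 13:20–14:20, 16:40–17:20.
Viktor ∩ Callum ∩ Sven: 10:50–11:20, 13:20–14:00, 17:00–17:20.
Windows ≥ 30 min: 10:50–11:20, 13:20–14:00.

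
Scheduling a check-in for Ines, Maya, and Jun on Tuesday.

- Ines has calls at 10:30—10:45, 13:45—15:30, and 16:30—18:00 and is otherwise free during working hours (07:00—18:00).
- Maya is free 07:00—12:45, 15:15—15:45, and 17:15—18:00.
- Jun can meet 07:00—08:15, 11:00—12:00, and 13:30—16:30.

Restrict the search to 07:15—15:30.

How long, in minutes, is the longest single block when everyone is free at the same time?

Ines free within 07:00–18:00: 07:00–10:30, 10:45–13:45, 15:30–16:30.
Ines ∩ Maya: 07:00–10:30, 10:45–12:45, 15:30–15:45.
Ines ∩ Maya ∩ Jun: 07:00–08:15, 11:00–12:00, 15:30–15:45.
Restricted to 07:15–15:30: 07:15–08:15, 11:00–12:00.
Common window lengths: 60, 60 min; longest is 60.

60 minutes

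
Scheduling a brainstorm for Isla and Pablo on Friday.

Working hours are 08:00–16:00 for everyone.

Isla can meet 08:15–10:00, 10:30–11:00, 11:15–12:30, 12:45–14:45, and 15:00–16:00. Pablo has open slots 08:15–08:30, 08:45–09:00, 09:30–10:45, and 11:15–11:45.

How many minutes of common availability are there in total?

Isla ∩ Pablo: 08:15–08:30, 08:45–09:00, 09:30–10:00, 10:30–10:45, 11:15–11:45.
Total common minutes: 15 + 15 + 30 + 15 + 30 = 105.

105 minutes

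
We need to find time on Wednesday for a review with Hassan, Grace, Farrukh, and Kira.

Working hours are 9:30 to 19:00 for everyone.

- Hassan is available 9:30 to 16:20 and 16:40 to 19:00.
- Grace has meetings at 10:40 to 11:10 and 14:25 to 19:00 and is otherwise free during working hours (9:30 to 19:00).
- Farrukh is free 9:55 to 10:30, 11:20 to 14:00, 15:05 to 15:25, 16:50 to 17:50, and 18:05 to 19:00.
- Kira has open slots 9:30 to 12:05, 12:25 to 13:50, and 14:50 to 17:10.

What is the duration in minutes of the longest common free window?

85 minutes

Grace free within 09:30–19:00: 09:30–10:40, 11:10–14:25.
Hassan ∩ Grace: 09:30–10:40, 11:10–14:25.
Hassan ∩ Grace ∩ Farrukh: 09:55–10:30, 11:20–14:00.
Hassan ∩ Grace ∩ Farrukh ∩ Kira: 09:55–10:30, 11:20–12:05, 12:25–13:50.
Common window lengths: 35, 45, 85 min; longest is 85.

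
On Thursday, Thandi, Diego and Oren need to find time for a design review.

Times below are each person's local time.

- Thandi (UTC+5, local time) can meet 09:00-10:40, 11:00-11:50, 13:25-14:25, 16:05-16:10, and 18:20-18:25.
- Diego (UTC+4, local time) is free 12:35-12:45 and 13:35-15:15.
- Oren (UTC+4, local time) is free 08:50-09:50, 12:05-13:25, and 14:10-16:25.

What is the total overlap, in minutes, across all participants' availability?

15 minutes

Thandi → UTC: 04:00–05:40, 06:00–06:50, 08:25–09:25, 11:05–11:10, 13:20–13:25.
Diego → UTC: 08:35–08:45, 09:35–11:15.
Oren → UTC: 04:50–05:50, 08:05–09:25, 10:10–12:25.
Thandi ∩ Diego: 08:35–08:45, 11:05–11:10.
Thandi ∩ Diego ∩ Oren: 08:35–08:45, 11:05–11:10.
Total common minutes: 10 + 5 = 15.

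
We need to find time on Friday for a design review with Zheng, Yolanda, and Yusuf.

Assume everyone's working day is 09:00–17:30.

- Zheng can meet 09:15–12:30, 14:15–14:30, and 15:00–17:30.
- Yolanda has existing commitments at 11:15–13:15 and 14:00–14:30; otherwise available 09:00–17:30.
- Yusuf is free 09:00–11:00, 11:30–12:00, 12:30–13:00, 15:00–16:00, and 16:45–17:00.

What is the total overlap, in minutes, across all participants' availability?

Yolanda free within 09:00–17:30: 09:00–11:15, 13:15–14:00, 14:30–17:30.
Zheng ∩ Yolanda: 09:15–11:15, 15:00–17:30.
Zheng ∩ Yolanda ∩ Yusuf: 09:15–11:00, 15:00–16:00, 16:45–17:00.
Total common minutes: 105 + 60 + 15 = 180.

180 minutes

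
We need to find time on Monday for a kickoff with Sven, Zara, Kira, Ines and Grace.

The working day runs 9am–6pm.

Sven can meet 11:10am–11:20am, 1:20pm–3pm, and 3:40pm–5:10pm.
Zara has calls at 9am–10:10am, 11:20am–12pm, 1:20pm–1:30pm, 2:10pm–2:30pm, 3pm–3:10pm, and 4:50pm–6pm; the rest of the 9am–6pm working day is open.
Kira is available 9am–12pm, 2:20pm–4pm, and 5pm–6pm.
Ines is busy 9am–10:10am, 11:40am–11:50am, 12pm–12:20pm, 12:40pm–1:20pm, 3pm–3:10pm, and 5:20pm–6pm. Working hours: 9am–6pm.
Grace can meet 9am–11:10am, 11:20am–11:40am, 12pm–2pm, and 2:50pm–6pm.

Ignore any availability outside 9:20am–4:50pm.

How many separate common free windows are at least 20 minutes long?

Zara free within 09:00–18:00: 10:10–11:20, 12:00–13:20, 13:30–14:10, 14:30–15:00, 15:10–16:50.
Ines free within 09:00–18:00: 10:10–11:40, 11:50–12:00, 12:20–12:40, 13:20–15:00, 15:10–17:20.
Sven ∩ Zara: 11:10–11:20, 13:30–14:10, 14:30–15:00, 15:40–16:50.
Sven ∩ Zara ∩ Kira: 11:10–11:20, 14:30–15:00, 15:40–16:00.
Sven ∩ Zara ∩ Kira ∩ Ines: 11:10–11:20, 14:30–15:00, 15:40–16:00.
Sven ∩ Zara ∩ Kira ∩ Ines ∩ Grace: 14:50–15:00, 15:40–16:00.
Restricted to 09:20–16:50: 14:50–15:00, 15:40–16:00.
Windows ≥ 20 min: 15:40–16:00.
That's 1 window.

1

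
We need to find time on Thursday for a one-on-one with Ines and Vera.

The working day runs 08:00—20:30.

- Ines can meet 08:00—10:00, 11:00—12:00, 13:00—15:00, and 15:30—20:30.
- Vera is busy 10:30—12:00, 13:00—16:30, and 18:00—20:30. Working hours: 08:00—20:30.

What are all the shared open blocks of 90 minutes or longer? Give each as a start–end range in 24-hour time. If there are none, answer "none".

08:00–10:00, 16:30–18:00

Vera free within 08:00–20:30: 08:00–10:30, 12:00–13:00, 16:30–18:00.
Ines ∩ Vera: 08:00–10:00, 16:30–18:00.
Windows ≥ 90 min: 08:00–10:00, 16:30–18:00.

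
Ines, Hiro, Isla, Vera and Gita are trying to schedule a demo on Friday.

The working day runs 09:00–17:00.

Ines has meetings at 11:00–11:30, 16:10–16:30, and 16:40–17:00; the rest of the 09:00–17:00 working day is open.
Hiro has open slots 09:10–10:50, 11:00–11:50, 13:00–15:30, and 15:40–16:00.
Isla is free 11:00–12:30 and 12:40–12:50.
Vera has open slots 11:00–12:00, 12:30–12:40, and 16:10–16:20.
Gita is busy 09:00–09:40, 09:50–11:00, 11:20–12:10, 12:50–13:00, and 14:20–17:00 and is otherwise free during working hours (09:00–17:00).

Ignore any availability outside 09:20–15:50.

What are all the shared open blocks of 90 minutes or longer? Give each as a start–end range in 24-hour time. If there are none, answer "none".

none

Ines free within 09:00–17:00: 09:00–11:00, 11:30–16:10, 16:30–16:40.
Gita free within 09:00–17:00: 09:40–09:50, 11:00–11:20, 12:10–12:50, 13:00–14:20.
Ines ∩ Hiro: 09:10–10:50, 11:30–11:50, 13:00–15:30, 15:40–16:00.
Ines ∩ Hiro ∩ Isla: 11:30–11:50.
Ines ∩ Hiro ∩ Isla ∩ Vera: 11:30–11:50.
Ines ∩ Hiro ∩ Isla ∩ Vera ∩ Gita: (none).
Restricted to 09:20–15:50: (none).
Windows ≥ 90 min: (none).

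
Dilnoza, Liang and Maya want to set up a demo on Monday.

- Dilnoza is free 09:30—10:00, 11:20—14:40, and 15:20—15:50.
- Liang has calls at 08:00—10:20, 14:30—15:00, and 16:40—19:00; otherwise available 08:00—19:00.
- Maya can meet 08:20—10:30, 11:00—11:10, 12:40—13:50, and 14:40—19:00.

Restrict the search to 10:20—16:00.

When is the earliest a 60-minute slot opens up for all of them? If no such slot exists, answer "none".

12:40

Liang free within 08:00–19:00: 10:20–14:30, 15:00–16:40.
Dilnoza ∩ Liang: 11:20–14:30, 15:20–15:50.
Dilnoza ∩ Liang ∩ Maya: 12:40–13:50, 15:20–15:50.
Restricted to 10:20–16:00: 12:40–13:50, 15:20–15:50.
Windows ≥ 60 min: 12:40–13:50.
Earliest such window starts at 12:40.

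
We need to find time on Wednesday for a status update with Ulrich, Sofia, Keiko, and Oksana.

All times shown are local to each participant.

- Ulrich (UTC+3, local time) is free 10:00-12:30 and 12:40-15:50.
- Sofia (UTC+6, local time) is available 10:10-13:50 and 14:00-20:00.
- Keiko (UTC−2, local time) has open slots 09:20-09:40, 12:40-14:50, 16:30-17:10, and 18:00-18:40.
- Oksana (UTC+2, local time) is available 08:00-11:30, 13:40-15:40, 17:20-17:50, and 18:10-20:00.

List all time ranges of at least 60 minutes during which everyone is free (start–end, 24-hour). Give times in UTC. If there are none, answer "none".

none

Ulrich → UTC: 07:00–09:30, 09:40–12:50.
Sofia → UTC: 04:10–07:50, 08:00–14:00.
Keiko → UTC: 11:20–11:40, 14:40–16:50, 18:30–19:10, 20:00–20:40.
Oksana → UTC: 06:00–09:30, 11:40–13:40, 15:20–15:50, 16:10–18:00.
Ulrich ∩ Sofia: 07:00–07:50, 08:00–09:30, 09:40–12:50.
Ulrich ∩ Sofia ∩ Keiko: 11:20–11:40.
Ulrich ∩ Sofia ∩ Keiko ∩ Oksana: (none).
Windows ≥ 60 min: (none).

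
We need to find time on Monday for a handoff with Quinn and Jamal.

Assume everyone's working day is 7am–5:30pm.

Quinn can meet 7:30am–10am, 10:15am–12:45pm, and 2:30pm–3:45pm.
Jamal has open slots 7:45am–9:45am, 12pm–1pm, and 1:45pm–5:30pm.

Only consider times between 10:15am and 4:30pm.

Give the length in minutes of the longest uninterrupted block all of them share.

Quinn ∩ Jamal: 07:45–09:45, 12:00–12:45, 14:30–15:45.
Restricted to 10:15–16:30: 12:00–12:45, 14:30–15:45.
Common window lengths: 45, 75 min; longest is 75.

75 minutes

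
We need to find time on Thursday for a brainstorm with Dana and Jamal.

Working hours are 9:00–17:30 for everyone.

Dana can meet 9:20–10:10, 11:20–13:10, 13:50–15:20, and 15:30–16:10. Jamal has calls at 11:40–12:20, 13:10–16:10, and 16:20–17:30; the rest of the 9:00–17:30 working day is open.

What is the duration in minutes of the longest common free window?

Jamal free within 09:00–17:30: 09:00–11:40, 12:20–13:10, 16:10–16:20.
Dana ∩ Jamal: 09:20–10:10, 11:20–11:40, 12:20–13:10.
Common window lengths: 50, 20, 50 min; longest is 50.

50 minutes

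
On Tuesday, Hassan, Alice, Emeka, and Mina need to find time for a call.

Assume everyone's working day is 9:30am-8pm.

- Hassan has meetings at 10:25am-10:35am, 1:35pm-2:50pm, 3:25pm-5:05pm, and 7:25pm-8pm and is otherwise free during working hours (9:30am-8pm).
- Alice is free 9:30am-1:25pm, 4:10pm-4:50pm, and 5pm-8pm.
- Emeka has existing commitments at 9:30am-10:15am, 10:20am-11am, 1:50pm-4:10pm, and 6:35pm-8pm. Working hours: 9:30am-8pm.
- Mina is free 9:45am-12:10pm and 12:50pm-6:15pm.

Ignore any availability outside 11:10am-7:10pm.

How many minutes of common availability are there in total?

Hassan free within 09:30–20:00: 09:30–10:25, 10:35–13:35, 14:50–15:25, 17:05–19:25.
Emeka free within 09:30–20:00: 10:15–10:20, 11:00–13:50, 16:10–18:35.
Hassan ∩ Alice: 09:30–10:25, 10:35–13:25, 17:05–19:25.
Hassan ∩ Alice ∩ Emeka: 10:15–10:20, 11:00–13:25, 17:05–18:35.
Hassan ∩ Alice ∩ Emeka ∩ Mina: 10:15–10:20, 11:00–12:10, 12:50–13:25, 17:05–18:15.
Restricted to 11:10–19:10: 11:10–12:10, 12:50–13:25, 17:05–18:15.
Total common minutes: 60 + 35 + 70 = 165.

165 minutes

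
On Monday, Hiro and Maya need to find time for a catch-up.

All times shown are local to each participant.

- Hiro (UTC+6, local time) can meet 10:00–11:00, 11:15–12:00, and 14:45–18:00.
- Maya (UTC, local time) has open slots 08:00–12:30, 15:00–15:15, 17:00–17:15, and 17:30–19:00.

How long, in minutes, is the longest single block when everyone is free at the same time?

195 minutes

Hiro → UTC: 04:00–05:00, 05:15–06:00, 08:45–12:00.
Maya → UTC: 08:00–12:30, 15:00–15:15, 17:00–17:15, 17:30–19:00.
Hiro ∩ Maya: 08:45–12:00.
Single common window of 195 minutes.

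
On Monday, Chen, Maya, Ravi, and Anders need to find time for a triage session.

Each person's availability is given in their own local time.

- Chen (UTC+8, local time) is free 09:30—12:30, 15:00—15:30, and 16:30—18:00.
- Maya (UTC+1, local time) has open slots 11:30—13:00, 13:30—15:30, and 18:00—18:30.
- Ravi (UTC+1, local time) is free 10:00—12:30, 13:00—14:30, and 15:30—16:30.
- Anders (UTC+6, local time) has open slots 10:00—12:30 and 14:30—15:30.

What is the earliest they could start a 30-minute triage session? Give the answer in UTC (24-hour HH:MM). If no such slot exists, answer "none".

none

Chen → UTC: 01:30–04:30, 07:00–07:30, 08:30–10:00.
Maya → UTC: 10:30–12:00, 12:30–14:30, 17:00–17:30.
Ravi → UTC: 09:00–11:30, 12:00–13:30, 14:30–15:30.
Anders → UTC: 04:00–06:30, 08:30–09:30.
Chen ∩ Maya: (none).
Chen ∩ Maya ∩ Ravi: (none).
Chen ∩ Maya ∩ Ravi ∩ Anders: (none).
Windows ≥ 30 min: (none).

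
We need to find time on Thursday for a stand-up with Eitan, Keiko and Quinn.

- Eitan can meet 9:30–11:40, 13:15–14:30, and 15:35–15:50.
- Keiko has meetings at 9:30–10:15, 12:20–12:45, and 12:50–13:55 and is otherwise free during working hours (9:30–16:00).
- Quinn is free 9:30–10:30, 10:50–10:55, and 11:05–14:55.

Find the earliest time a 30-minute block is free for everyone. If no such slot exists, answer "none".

11:05

Keiko free within 09:30–16:00: 10:15–12:20, 12:45–12:50, 13:55–16:00.
Eitan ∩ Keiko: 10:15–11:40, 13:55–14:30, 15:35–15:50.
Eitan ∩ Keiko ∩ Quinn: 10:15–10:30, 10:50–10:55, 11:05–11:40, 13:55–14:30.
Windows ≥ 30 min: 11:05–11:40, 13:55–14:30.
Earliest such window starts at 11:05.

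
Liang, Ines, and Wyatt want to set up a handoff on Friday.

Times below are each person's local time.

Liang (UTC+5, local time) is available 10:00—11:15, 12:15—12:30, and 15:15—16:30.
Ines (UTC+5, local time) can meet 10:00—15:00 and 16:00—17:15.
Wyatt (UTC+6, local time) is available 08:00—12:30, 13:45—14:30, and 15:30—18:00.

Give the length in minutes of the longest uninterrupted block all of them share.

Liang → UTC: 05:00–06:15, 07:15–07:30, 10:15–11:30.
Ines → UTC: 05:00–10:00, 11:00–12:15.
Wyatt → UTC: 02:00–06:30, 07:45–08:30, 09:30–12:00.
Liang ∩ Ines: 05:00–06:15, 07:15–07:30, 11:00–11:30.
Liang ∩ Ines ∩ Wyatt: 05:00–06:15, 11:00–11:30.
Common window lengths: 75, 30 min; longest is 75.

75 minutes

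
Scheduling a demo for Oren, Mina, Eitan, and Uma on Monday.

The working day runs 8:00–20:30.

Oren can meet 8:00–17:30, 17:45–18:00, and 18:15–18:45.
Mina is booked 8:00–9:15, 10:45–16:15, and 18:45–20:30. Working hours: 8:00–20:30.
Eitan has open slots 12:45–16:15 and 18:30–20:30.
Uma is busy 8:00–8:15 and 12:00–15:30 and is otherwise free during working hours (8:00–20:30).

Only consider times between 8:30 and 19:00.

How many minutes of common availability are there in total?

Mina free within 08:00–20:30: 09:15–10:45, 16:15–18:45.
Uma free within 08:00–20:30: 08:15–12:00, 15:30–20:30.
Oren ∩ Mina: 09:15–10:45, 16:15–17:30, 17:45–18:00, 18:15–18:45.
Oren ∩ Mina ∩ Eitan: 18:30–18:45.
Oren ∩ Mina ∩ Eitan ∩ Uma: 18:30–18:45.
Restricted to 08:30–19:00: 18:30–18:45.
Total common minutes: 15.

15 minutes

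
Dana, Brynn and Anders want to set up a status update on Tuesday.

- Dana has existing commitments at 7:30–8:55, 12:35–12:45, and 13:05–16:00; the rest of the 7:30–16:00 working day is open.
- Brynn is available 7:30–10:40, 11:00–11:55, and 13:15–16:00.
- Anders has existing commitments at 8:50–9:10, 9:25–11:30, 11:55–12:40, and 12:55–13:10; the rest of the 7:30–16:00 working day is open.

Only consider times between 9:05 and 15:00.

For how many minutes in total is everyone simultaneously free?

Dana free within 07:30–16:00: 08:55–12:35, 12:45–13:05.
Anders free within 07:30–16:00: 07:30–08:50, 09:10–09:25, 11:30–11:55, 12:40–12:55, 13:10–16:00.
Dana ∩ Brynn: 08:55–10:40, 11:00–11:55.
Dana ∩ Brynn ∩ Anders: 09:10–09:25, 11:30–11:55.
Restricted to 09:05–15:00: 09:10–09:25, 11:30–11:55.
Total common minutes: 15 + 25 = 40.

40 minutes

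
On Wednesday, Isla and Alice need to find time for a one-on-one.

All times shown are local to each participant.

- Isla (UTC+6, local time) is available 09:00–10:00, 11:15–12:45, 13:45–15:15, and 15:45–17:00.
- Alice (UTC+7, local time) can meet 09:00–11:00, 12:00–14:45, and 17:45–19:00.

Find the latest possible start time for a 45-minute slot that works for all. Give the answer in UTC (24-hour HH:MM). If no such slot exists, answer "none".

06:00

Isla → UTC: 03:00–04:00, 05:15–06:45, 07:45–09:15, 09:45–11:00.
Alice → UTC: 02:00–04:00, 05:00–07:45, 10:45–12:00.
Isla ∩ Alice: 03:00–04:00, 05:15–06:45, 10:45–11:00.
Windows ≥ 45 min: 03:00–04:00, 05:15–06:45.
Latest start in the last window 05:15–06:45 is 06:45 − 45 min = 06:00.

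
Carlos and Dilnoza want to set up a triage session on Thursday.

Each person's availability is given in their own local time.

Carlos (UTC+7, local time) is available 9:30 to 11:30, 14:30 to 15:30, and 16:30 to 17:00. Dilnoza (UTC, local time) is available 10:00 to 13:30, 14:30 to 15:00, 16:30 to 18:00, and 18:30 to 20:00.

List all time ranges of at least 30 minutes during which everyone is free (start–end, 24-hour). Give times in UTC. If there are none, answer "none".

Carlos → UTC: 02:30–04:30, 07:30–08:30, 09:30–10:00.
Dilnoza → UTC: 10:00–13:30, 14:30–15:00, 16:30–18:00, 18:30–20:00.
Carlos ∩ Dilnoza: (none).
Windows ≥ 30 min: (none).

none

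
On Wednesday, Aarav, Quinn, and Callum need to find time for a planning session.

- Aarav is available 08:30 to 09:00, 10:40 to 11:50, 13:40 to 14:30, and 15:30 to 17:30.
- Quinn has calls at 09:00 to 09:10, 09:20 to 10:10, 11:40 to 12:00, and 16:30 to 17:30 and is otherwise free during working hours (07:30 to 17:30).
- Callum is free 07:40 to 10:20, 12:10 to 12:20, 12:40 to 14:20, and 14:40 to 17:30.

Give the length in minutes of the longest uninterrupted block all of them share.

Quinn free within 07:30–17:30: 07:30–09:00, 09:10–09:20, 10:10–11:40, 12:00–16:30.
Aarav ∩ Quinn: 08:30–09:00, 10:40–11:40, 13:40–14:30, 15:30–16:30.
Aarav ∩ Quinn ∩ Callum: 08:30–09:00, 13:40–14:20, 15:30–16:30.
Common window lengths: 30, 40, 60 min; longest is 60.

60 minutes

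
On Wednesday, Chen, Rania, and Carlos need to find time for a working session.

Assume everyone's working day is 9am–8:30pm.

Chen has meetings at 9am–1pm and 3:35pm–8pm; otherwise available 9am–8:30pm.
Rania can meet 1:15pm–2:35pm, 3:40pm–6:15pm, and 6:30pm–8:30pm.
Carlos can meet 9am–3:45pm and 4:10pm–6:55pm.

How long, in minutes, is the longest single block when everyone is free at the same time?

80 minutes

Chen free within 09:00–20:30: 13:00–15:35, 20:00–20:30.
Chen ∩ Rania: 13:15–14:35, 20:00–20:30.
Chen ∩ Rania ∩ Carlos: 13:15–14:35.
Single common window of 80 minutes.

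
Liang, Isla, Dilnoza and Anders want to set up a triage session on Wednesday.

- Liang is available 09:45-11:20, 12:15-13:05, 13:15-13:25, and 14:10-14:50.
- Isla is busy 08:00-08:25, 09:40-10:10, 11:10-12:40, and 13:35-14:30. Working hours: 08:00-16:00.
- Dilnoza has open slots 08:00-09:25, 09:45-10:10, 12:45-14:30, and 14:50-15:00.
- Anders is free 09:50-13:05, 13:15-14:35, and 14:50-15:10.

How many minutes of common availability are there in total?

Isla free within 08:00–16:00: 08:25–09:40, 10:10–11:10, 12:40–13:35, 14:30–16:00.
Liang ∩ Isla: 10:10–11:10, 12:40–13:05, 13:15–13:25, 14:30–14:50.
Liang ∩ Isla ∩ Dilnoza: 12:45–13:05, 13:15–13:25.
Liang ∩ Isla ∩ Dilnoza ∩ Anders: 12:45–13:05, 13:15–13:25.
Total common minutes: 20 + 10 = 30.

30 minutes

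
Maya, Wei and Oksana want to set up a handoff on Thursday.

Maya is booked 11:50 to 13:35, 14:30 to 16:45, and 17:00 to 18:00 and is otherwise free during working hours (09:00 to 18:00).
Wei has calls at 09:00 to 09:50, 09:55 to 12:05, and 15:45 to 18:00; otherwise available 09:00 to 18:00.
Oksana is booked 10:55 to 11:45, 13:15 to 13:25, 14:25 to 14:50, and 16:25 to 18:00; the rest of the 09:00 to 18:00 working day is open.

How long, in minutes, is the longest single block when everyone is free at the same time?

Maya free within 09:00–18:00: 09:00–11:50, 13:35–14:30, 16:45–17:00.
Wei free within 09:00–18:00: 09:50–09:55, 12:05–15:45.
Oksana free within 09:00–18:00: 09:00–10:55, 11:45–13:15, 13:25–14:25, 14:50–16:25.
Maya ∩ Wei: 09:50–09:55, 13:35–14:30.
Maya ∩ Wei ∩ Oksana: 09:50–09:55, 13:35–14:25.
Common window lengths: 5, 50 min; longest is 50.

50 minutes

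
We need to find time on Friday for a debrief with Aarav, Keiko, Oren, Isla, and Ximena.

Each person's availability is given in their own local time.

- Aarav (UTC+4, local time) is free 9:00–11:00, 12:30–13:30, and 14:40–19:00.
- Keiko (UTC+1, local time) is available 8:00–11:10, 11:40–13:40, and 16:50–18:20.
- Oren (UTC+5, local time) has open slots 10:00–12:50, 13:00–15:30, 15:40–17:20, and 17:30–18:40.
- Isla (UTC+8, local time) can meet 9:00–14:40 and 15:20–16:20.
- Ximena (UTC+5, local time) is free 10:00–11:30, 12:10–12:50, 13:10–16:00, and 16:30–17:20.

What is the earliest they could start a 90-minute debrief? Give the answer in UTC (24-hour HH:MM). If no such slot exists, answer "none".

none

Aarav → UTC: 05:00–07:00, 08:30–09:30, 10:40–15:00.
Keiko → UTC: 07:00–10:10, 10:40–12:40, 15:50–17:20.
Oren → UTC: 05:00–07:50, 08:00–10:30, 10:40–12:20, 12:30–13:40.
Isla → UTC: 01:00–06:40, 07:20–08:20.
Ximena → UTC: 05:00–06:30, 07:10–07:50, 08:10–11:00, 11:30–12:20.
Aarav ∩ Keiko: 08:30–09:30, 10:40–12:40.
Aarav ∩ Keiko ∩ Oren: 08:30–09:30, 10:40–12:20, 12:30–12:40.
Aarav ∩ Keiko ∩ Oren ∩ Isla: (none).
Aarav ∩ Keiko ∩ Oren ∩ Isla ∩ Ximena: (none).
Windows ≥ 90 min: (none).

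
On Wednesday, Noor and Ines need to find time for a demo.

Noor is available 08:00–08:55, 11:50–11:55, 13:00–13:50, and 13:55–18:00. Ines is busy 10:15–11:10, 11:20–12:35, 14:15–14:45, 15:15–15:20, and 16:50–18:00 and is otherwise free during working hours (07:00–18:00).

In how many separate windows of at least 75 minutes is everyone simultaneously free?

Ines free within 07:00–18:00: 07:00–10:15, 11:10–11:20, 12:35–14:15, 14:45–15:15, 15:20–16:50.
Noor ∩ Ines: 08:00–08:55, 13:00–13:50, 13:55–14:15, 14:45–15:15, 15:20–16:50.
Windows ≥ 75 min: 15:20–16:50.
That's 1 window.

1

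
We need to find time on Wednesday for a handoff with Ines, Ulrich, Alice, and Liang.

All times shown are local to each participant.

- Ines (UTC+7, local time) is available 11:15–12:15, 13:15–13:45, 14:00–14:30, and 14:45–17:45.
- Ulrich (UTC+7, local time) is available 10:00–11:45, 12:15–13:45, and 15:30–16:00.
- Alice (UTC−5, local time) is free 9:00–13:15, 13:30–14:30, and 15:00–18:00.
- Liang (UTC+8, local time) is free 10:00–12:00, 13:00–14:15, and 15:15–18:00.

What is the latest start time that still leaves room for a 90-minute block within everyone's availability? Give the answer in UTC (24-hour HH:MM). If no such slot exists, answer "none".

Ines → UTC: 04:15–05:15, 06:15–06:45, 07:00–07:30, 07:45–10:45.
Ulrich → UTC: 03:00–04:45, 05:15–06:45, 08:30–09:00.
Alice → UTC: 14:00–18:15, 18:30–19:30, 20:00–23:00.
Liang → UTC: 02:00–04:00, 05:00–06:15, 07:15–10:00.
Ines ∩ Ulrich: 04:15–04:45, 06:15–06:45, 08:30–09:00.
Ines ∩ Ulrich ∩ Alice: (none).
Ines ∩ Ulrich ∩ Alice ∩ Liang: (none).
Windows ≥ 90 min: (none).

none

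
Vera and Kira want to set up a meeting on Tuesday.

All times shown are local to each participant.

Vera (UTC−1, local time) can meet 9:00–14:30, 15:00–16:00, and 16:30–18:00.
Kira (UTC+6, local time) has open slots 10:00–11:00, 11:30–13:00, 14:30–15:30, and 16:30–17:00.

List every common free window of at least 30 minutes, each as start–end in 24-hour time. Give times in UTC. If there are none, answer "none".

10:30–11:00

Vera → UTC: 10:00–15:30, 16:00–17:00, 17:30–19:00.
Kira → UTC: 04:00–05:00, 05:30–07:00, 08:30–09:30, 10:30–11:00.
Vera ∩ Kira: 10:30–11:00.
Windows ≥ 30 min: 10:30–11:00.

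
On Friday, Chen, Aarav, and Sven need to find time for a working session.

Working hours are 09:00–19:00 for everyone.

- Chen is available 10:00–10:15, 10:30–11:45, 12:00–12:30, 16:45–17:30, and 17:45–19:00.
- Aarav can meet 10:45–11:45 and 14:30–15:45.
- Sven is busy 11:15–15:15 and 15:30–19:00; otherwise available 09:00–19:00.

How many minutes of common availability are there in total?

Sven free within 09:00–19:00: 09:00–11:15, 15:15–15:30.
Chen ∩ Aarav: 10:45–11:45.
Chen ∩ Aarav ∩ Sven: 10:45–11:15.
Total common minutes: 30.

30 minutes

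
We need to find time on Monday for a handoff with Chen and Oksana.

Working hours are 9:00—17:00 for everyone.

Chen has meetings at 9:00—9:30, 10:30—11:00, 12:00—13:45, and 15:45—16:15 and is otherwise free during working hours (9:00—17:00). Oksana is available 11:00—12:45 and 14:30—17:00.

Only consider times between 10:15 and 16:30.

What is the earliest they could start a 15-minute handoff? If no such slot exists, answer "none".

Chen free within 09:00–17:00: 09:30–10:30, 11:00–12:00, 13:45–15:45, 16:15–17:00.
Chen ∩ Oksana: 11:00–12:00, 14:30–15:45, 16:15–17:00.
Restricted to 10:15–16:30: 11:00–12:00, 14:30–15:45, 16:15–16:30.
Windows ≥ 15 min: 11:00–12:00, 14:30–15:45, 16:15–16:30.
Earliest such window starts at 11:00.

11:00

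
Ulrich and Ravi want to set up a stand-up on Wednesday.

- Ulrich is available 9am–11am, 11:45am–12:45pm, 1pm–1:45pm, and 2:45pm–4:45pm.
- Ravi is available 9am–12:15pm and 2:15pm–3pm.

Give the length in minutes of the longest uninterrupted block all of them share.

Ulrich ∩ Ravi: 09:00–11:00, 11:45–12:15, 14:45–15:00.
Common window lengths: 120, 30, 15 min; longest is 120.

120 minutes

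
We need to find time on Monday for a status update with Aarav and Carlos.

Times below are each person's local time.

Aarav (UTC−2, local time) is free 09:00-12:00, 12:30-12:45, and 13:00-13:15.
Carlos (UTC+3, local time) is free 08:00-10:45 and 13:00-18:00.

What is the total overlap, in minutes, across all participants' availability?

Aarav → UTC: 11:00–14:00, 14:30–14:45, 15:00–15:15.
Carlos → UTC: 05:00–07:45, 10:00–15:00.
Aarav ∩ Carlos: 11:00–14:00, 14:30–14:45.
Total common minutes: 180 + 15 = 195.

195 minutes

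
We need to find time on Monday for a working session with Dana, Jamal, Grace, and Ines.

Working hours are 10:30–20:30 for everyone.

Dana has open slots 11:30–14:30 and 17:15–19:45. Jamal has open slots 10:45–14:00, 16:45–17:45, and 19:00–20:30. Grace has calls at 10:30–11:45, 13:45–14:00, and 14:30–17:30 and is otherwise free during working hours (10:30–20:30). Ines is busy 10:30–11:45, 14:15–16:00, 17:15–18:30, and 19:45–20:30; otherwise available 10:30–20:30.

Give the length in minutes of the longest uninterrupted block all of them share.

120 minutes

Grace free within 10:30–20:30: 11:45–13:45, 14:00–14:30, 17:30–20:30.
Ines free within 10:30–20:30: 11:45–14:15, 16:00–17:15, 18:30–19:45.
Dana ∩ Jamal: 11:30–14:00, 17:15–17:45, 19:00–19:45.
Dana ∩ Jamal ∩ Grace: 11:45–13:45, 17:30–17:45, 19:00–19:45.
Dana ∩ Jamal ∩ Grace ∩ Ines: 11:45–13:45, 19:00–19:45.
Common window lengths: 120, 45 min; longest is 120.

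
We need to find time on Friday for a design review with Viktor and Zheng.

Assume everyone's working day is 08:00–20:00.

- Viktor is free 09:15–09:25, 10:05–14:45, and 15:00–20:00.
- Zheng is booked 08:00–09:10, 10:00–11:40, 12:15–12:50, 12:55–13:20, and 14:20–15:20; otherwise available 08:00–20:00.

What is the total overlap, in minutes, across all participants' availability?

390 minutes

Zheng free within 08:00–20:00: 09:10–10:00, 11:40–12:15, 12:50–12:55, 13:20–14:20, 15:20–20:00.
Viktor ∩ Zheng: 09:15–09:25, 11:40–12:15, 12:50–12:55, 13:20–14:20, 15:20–20:00.
Total common minutes: 10 + 35 + 5 + 60 + 280 = 390.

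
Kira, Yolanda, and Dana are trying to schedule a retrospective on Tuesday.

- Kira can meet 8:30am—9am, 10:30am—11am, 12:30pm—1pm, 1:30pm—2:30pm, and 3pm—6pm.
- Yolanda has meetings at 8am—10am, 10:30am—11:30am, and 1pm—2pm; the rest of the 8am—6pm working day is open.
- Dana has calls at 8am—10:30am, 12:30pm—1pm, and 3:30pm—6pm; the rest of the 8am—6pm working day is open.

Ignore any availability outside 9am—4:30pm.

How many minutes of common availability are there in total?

Yolanda free within 08:00–18:00: 10:00–10:30, 11:30–13:00, 14:00–18:00.
Dana free within 08:00–18:00: 10:30–12:30, 13:00–15:30.
Kira ∩ Yolanda: 12:30–13:00, 14:00–14:30, 15:00–18:00.
Kira ∩ Yolanda ∩ Dana: 14:00–14:30, 15:00–15:30.
Restricted to 09:00–16:30: 14:00–14:30, 15:00–15:30.
Total common minutes: 30 + 30 = 60.

60 minutes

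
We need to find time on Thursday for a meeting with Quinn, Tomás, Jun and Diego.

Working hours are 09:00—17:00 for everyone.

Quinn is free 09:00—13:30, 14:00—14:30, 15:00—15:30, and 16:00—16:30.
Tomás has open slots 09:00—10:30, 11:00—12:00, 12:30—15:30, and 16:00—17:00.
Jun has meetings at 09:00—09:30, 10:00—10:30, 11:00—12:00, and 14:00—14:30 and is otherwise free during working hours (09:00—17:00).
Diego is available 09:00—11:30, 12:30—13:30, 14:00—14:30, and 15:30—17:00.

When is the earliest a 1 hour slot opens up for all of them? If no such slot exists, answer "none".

Jun free within 09:00–17:00: 09:30–10:00, 10:30–11:00, 12:00–14:00, 14:30–17:00.
Quinn ∩ Tomás: 09:00–10:30, 11:00–12:00, 12:30–13:30, 14:00–14:30, 15:00–15:30, 16:00–16:30.
Quinn ∩ Tomás ∩ Jun: 09:30–10:00, 12:30–13:30, 15:00–15:30, 16:00–16:30.
Quinn ∩ Tomás ∩ Jun ∩ Diego: 09:30–10:00, 12:30–13:30, 16:00–16:30.
Windows ≥ 60 min: 12:30–13:30.
Earliest such window starts at 12:30.

12:30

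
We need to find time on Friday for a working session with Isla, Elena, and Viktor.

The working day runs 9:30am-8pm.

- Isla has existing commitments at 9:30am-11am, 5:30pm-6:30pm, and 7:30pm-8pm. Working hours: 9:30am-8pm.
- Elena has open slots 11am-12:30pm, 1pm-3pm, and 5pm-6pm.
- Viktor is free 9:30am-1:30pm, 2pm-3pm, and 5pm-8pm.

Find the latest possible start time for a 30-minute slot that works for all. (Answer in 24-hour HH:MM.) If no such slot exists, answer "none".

17:00

Isla free within 09:30–20:00: 11:00–17:30, 18:30–19:30.
Isla ∩ Elena: 11:00–12:30, 13:00–15:00, 17:00–17:30.
Isla ∩ Elena ∩ Viktor: 11:00–12:30, 13:00–13:30, 14:00–15:00, 17:00–17:30.
Windows ≥ 30 min: 11:00–12:30, 13:00–13:30, 14:00–15:00, 17:00–17:30.
Latest start in the last window 17:00–17:30 is 17:30 − 30 min = 17:00.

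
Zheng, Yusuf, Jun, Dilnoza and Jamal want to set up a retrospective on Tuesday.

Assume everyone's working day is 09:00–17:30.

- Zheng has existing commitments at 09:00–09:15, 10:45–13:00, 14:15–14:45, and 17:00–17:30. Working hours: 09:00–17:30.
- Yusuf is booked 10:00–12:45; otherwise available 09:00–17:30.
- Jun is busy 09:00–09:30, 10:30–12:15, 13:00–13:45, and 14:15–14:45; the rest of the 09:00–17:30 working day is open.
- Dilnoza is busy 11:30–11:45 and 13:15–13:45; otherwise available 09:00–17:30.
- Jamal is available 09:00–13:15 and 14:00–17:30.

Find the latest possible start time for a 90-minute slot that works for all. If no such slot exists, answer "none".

15:30

Zheng free within 09:00–17:30: 09:15–10:45, 13:00–14:15, 14:45–17:00.
Yusuf free within 09:00–17:30: 09:00–10:00, 12:45–17:30.
Jun free within 09:00–17:30: 09:30–10:30, 12:15–13:00, 13:45–14:15, 14:45–17:30.
Dilnoza free within 09:00–17:30: 09:00–11:30, 11:45–13:15, 13:45–17:30.
Zheng ∩ Yusuf: 09:15–10:00, 13:00–14:15, 14:45–17:00.
Zheng ∩ Yusuf ∩ Jun: 09:30–10:00, 13:45–14:15, 14:45–17:00.
Zheng ∩ Yusuf ∩ Jun ∩ Dilnoza: 09:30–10:00, 13:45–14:15, 14:45–17:00.
Zheng ∩ Yusuf ∩ Jun ∩ Dilnoza ∩ Jamal: 09:30–10:00, 14:00–14:15, 14:45–17:00.
Windows ≥ 90 min: 14:45–17:00.
Latest start in the last window 14:45–17:00 is 17:00 − 90 min = 15:30.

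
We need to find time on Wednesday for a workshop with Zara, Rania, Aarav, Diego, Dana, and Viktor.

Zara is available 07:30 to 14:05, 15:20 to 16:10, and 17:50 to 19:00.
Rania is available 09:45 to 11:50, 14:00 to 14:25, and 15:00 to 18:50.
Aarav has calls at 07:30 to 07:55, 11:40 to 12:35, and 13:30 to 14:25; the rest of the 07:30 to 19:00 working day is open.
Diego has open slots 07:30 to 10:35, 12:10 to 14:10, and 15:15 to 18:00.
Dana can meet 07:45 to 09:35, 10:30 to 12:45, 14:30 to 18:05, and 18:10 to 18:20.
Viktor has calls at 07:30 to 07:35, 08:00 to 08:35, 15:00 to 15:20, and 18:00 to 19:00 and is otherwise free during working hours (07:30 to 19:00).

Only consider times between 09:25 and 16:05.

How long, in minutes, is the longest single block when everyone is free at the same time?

45 minutes

Aarav free within 07:30–19:00: 07:55–11:40, 12:35–13:30, 14:25–19:00.
Viktor free within 07:30–19:00: 07:35–08:00, 08:35–15:00, 15:20–18:00.
Zara ∩ Rania: 09:45–11:50, 14:00–14:05, 15:20–16:10, 17:50–18:50.
Zara ∩ Rania ∩ Aarav: 09:45–11:40, 15:20–16:10, 17:50–18:50.
Zara ∩ Rania ∩ Aarav ∩ Diego: 09:45–10:35, 15:20–16:10, 17:50–18:00.
Zara ∩ Rania ∩ Aarav ∩ Diego ∩ Dana: 10:30–10:35, 15:20–16:10, 17:50–18:00.
Zara ∩ Rania ∩ Aarav ∩ Diego ∩ Dana ∩ Viktor: 10:30–10:35, 15:20–16:10, 17:50–18:00.
Restricted to 09:25–16:05: 10:30–10:35, 15:20–16:05.
Common window lengths: 5, 45 min; longest is 45.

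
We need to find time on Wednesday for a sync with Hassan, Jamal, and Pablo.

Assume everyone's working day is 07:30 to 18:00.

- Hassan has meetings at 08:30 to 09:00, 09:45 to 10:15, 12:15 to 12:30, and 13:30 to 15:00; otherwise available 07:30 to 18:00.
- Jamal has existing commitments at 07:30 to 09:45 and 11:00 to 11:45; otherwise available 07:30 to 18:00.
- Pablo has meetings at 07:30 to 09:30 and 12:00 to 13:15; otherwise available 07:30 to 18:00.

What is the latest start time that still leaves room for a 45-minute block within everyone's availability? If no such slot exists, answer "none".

Hassan free within 07:30–18:00: 07:30–08:30, 09:00–09:45, 10:15–12:15, 12:30–13:30, 15:00–18:00.
Jamal free within 07:30–18:00: 09:45–11:00, 11:45–18:00.
Pablo free within 07:30–18:00: 09:30–12:00, 13:15–18:00.
Hassan ∩ Jamal: 10:15–11:00, 11:45–12:15, 12:30–13:30, 15:00–18:00.
Hassan ∩ Jamal ∩ Pablo: 10:15–11:00, 11:45–12:00, 13:15–13:30, 15:00–18:00.
Windows ≥ 45 min: 10:15–11:00, 15:00–18:00.
Latest start in the last window 15:00–18:00 is 18:00 − 45 min = 17:15.

17:15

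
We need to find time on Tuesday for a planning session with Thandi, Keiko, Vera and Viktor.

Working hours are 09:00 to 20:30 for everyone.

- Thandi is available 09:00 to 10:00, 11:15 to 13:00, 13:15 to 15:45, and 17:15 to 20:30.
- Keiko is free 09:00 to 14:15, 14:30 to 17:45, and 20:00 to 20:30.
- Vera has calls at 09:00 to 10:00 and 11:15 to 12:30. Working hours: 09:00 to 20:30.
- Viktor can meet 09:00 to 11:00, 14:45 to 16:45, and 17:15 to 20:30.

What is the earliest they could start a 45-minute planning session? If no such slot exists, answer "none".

14:45

Vera free within 09:00–20:30: 10:00–11:15, 12:30–20:30.
Thandi ∩ Keiko: 09:00–10:00, 11:15–13:00, 13:15–14:15, 14:30–15:45, 17:15–17:45, 20:00–20:30.
Thandi ∩ Keiko ∩ Vera: 12:30–13:00, 13:15–14:15, 14:30–15:45, 17:15–17:45, 20:00–20:30.
Thandi ∩ Keiko ∩ Vera ∩ Viktor: 14:45–15:45, 17:15–17:45, 20:00–20:30.
Windows ≥ 45 min: 14:45–15:45.
Earliest such window starts at 14:45.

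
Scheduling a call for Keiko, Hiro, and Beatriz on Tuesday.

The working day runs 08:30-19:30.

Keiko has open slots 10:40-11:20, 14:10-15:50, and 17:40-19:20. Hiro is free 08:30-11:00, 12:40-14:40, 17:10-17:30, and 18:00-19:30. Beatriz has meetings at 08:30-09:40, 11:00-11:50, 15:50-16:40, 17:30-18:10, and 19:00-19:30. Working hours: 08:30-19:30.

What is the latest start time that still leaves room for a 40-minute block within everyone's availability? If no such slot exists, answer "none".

Beatriz free within 08:30–19:30: 09:40–11:00, 11:50–15:50, 16:40–17:30, 18:10–19:00.
Keiko ∩ Hiro: 10:40–11:00, 14:10–14:40, 18:00–19:20.
Keiko ∩ Hiro ∩ Beatriz: 10:40–11:00, 14:10–14:40, 18:10–19:00.
Windows ≥ 40 min: 18:10–19:00.
Latest start in the last window 18:10–19:00 is 19:00 − 40 min = 18:20.

18:20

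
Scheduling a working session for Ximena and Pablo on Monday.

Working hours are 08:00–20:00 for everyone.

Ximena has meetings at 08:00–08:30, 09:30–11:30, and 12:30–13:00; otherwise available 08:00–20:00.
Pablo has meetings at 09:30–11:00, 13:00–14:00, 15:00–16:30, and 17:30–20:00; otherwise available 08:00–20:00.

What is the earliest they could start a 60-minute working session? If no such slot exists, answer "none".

Ximena free within 08:00–20:00: 08:30–09:30, 11:30–12:30, 13:00–20:00.
Pablo free within 08:00–20:00: 08:00–09:30, 11:00–13:00, 14:00–15:00, 16:30–17:30.
Ximena ∩ Pablo: 08:30–09:30, 11:30–12:30, 14:00–15:00, 16:30–17:30.
Windows ≥ 60 min: 08:30–09:30, 11:30–12:30, 14:00–15:00, 16:30–17:30.
Earliest such window starts at 08:30.

08:30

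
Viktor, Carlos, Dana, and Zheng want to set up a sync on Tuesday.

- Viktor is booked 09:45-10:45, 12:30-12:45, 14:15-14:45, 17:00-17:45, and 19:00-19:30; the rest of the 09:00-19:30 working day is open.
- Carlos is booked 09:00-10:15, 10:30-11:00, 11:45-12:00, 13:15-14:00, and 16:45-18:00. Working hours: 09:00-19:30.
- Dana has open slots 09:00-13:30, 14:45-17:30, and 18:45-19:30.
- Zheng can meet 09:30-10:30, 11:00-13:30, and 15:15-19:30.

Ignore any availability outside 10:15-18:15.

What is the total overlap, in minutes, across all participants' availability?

Viktor free within 09:00–19:30: 09:00–09:45, 10:45–12:30, 12:45–14:15, 14:45–17:00, 17:45–19:00.
Carlos free within 09:00–19:30: 10:15–10:30, 11:00–11:45, 12:00–13:15, 14:00–16:45, 18:00–19:30.
Viktor ∩ Carlos: 11:00–11:45, 12:00–12:30, 12:45–13:15, 14:00–14:15, 14:45–16:45, 18:00–19:00.
Viktor ∩ Carlos ∩ Dana: 11:00–11:45, 12:00–12:30, 12:45–13:15, 14:45–16:45, 18:45–19:00.
Viktor ∩ Carlos ∩ Dana ∩ Zheng: 11:00–11:45, 12:00–12:30, 12:45–13:15, 15:15–16:45, 18:45–19:00.
Restricted to 10:15–18:15: 11:00–11:45, 12:00–12:30, 12:45–13:15, 15:15–16:45.
Total common minutes: 45 + 30 + 30 + 90 = 195.

195 minutes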